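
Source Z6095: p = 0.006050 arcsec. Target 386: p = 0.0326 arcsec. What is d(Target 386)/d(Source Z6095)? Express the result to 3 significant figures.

0.186

Since d = 1/p, d_B/d_A = p_A/p_B.
= 0.006050 / 0.0326 = 0.18558.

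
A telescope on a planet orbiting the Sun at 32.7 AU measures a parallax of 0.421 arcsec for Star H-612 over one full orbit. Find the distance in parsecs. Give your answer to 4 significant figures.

With baseline B (in AU) and parallax p (in arcsec), d = B/p parsecs.
d = 32.7 / 0.421 = 77.672 pc.

77.67 pc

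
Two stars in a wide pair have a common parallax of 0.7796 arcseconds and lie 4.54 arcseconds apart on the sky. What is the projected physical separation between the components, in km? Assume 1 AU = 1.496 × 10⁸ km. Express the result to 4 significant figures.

8.712 × 10^8 km

d = 1/p = 1/0.7796″ = 1.2827 pc.
At distance d (pc), an angle of θ arcsec spans θ·d AU: s = 4.54 × 1.2827 = 5.8235 AU.
= 5.8235 × 1.496 × 10⁸ km = 8.7120 × 10^8 km.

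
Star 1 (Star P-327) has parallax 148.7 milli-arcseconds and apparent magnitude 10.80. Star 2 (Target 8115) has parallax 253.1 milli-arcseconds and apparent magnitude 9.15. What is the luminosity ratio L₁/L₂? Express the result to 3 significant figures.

d₁ = 1/p₁ = 1/0.1487″ = 6.7249 pc; d₂ = 1/p₂ = 1/0.2531″ = 3.951 pc.
M₁ = m₁ − 5 log₁₀ d₁ + 5 = 10.80 − 4.1384 + 5 = 11.6616.
M₂ = 9.15 − 2.9835 + 5 = 11.1665.
L₁/L₂ = 10^(0.4(M₂ − M₁)) = 10^(0.4 × (-0.4951)) = 10^(-0.19804) = 0.63381.

L₁/L₂ = 0.634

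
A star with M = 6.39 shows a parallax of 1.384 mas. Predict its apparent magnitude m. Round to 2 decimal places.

d = 1/p = 1/0.001384″ = 722.54 pc.
m − M = 5 log₁₀ d − 5 = 5 log₁₀(722.54) − 5 = 14.2943 − 5 = 9.2943.
m = M + (m − M) = 6.39 + 9.2943 = 15.68.

m = 15.68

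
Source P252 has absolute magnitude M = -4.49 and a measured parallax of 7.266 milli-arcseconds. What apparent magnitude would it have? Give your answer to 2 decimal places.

m = 1.20

d = 1/p = 1/0.007266″ = 137.63 pc.
m − M = 5 log₁₀ d − 5 = 5 log₁₀(137.63) − 5 = 10.6936 − 5 = 5.6936.
m = M + (m − M) = -4.49 + 5.6936 = 1.20.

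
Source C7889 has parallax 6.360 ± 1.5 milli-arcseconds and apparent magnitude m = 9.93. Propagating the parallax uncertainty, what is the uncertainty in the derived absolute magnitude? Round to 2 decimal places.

σ_M = 0.51 mag

M = m − 5 log₁₀ d + 5 = m + 5 log₁₀ p + 5, so ∂M/∂p = 5/(p ln 10).
σ_M = (5/ln 10) · (σ_p/p) = 2.1715 × 1.5/6.360 = 2.1715 × 0.23585 = 0.51215.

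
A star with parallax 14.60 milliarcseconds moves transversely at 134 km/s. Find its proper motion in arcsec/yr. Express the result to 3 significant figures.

d = 1/p = 1/0.01460″ = 68.493 pc.
μ = v_t / (4.74 d) = 134 / (4.74 × 68.493) = 134 / 324.66 = 0.41274 ″/yr.

0.413 arcsec/yr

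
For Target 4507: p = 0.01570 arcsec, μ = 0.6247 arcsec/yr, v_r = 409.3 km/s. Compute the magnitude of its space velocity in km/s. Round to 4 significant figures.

d = 1/p = 1/0.01570″ = 63.694 pc.
v_t = 4.740 μ d = 4.740 × 0.6247 × 63.694 = 188.6 km/s.
v = √(v_r² + v_t²) = √(409.3² + 188.6²) = √203096 = 450.66 km/s.

450.7 km/s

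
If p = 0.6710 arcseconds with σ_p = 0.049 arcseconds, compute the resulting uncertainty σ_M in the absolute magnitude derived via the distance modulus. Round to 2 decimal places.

M = m − 5 log₁₀ d + 5 = m + 5 log₁₀ p + 5, so ∂M/∂p = 5/(p ln 10).
σ_M = (5/ln 10) · (σ_p/p) = 2.1715 × 0.049/0.6710 = 2.1715 × 0.073025 = 0.15857.

σ_M = 0.16 mag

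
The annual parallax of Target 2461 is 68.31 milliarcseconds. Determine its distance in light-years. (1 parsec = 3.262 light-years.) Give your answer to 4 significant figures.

47.75 light years

p = 68.31 milliarcseconds = 0.06831 arcsec.
d = 1/p = 1/0.06831 = 14.639 pc.
In light-years: 14.639 × 3.262 = 47.752 ly.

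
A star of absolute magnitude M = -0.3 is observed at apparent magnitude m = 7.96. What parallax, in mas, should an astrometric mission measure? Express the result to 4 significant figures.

m − M = 7.96 − (-0.3) = 8.26.
d = 10^((m−M)/5 + 1) = 10^2.652 = 448.75 pc.
p = 1/d = 1/448.75 = 0.0022284 arcsec = 2.2284 mas.

2.228 mas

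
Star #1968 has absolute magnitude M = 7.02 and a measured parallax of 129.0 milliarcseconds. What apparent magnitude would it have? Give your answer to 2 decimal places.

m = 6.47

d = 1/p = 1/0.1290″ = 7.7519 pc.
m − M = 5 log₁₀ d − 5 = 5 log₁₀(7.7519) − 5 = 4.4470 − 5 = -0.5530.
m = M + (m − M) = 7.02 + (-0.5530) = 6.47.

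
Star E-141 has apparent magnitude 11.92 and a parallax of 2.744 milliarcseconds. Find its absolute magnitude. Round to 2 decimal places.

d = 1/p = 1/0.002744″ = 364.43 pc.
m − M = 5 log₁₀(364.43) − 5 = 12.8081 − 5 = 7.8081.
M = m − (m − M) = 11.92 − 7.8081 = 4.11.

M = 4.11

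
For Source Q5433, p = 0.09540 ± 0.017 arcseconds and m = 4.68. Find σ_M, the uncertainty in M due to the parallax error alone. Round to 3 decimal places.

σ_M = 0.387 mag

M = m − 5 log₁₀ d + 5 = m + 5 log₁₀ p + 5, so ∂M/∂p = 5/(p ln 10).
σ_M = (5/ln 10) · (σ_p/p) = 2.1715 × 0.017/0.09540 = 2.1715 × 0.1782 = 0.38696.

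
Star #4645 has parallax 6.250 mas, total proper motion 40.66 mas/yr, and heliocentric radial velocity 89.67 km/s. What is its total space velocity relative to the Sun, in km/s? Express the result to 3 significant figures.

d = 1/p = 1/0.006250″ = 160 pc.
μ = 40.66 mas/yr = 0.04066 ″/yr.
v_t = 4.740 μ d = 4.740 × 0.04066 × 160 = 30.837 km/s.
v = √(v_r² + v_t²) = √(89.67² + 30.837²) = √8991.63 = 94.824 km/s.

94.8 km/s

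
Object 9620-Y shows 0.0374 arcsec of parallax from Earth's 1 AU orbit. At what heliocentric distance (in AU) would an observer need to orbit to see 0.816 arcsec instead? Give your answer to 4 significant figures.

Parallax scales linearly with baseline: p ∝ B, so B = p_target / p_Earth × 1 AU.
B = 0.816 / 0.0374 = 21.818 AU.

21.82 AU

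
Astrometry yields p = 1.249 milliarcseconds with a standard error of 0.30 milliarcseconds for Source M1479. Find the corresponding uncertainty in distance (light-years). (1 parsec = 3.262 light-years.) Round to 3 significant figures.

627 ly

d = 1/p, so σ_d = σ_p / p².
σ_d = 0.000300 / (0.001249)² = 0.000300 / 0.00000156 = 192.31 pc = 192.31 × 3.262 ly = 627.32 ly.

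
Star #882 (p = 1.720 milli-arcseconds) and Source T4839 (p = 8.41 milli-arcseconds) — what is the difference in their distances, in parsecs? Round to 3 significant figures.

d_A = 1/0.001720″ = 581.4 pc; d_B = 1/0.008410″ = 118.91 pc.
|d_B − d_A| = |118.91 − 581.4| = 462.49 pc.

462 pc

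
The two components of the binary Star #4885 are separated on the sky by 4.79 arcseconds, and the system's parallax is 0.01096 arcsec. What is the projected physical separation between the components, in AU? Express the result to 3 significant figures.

437 AU

d = 1/p = 1/0.01096″ = 91.241 pc.
At distance d (pc), an angle of θ arcsec spans θ·d AU: s = 4.79 × 91.241 = 437.04 AU.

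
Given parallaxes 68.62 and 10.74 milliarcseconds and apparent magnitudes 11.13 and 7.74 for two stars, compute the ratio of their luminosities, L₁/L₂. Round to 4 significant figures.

d₁ = 1/p₁ = 1/0.06862″ = 14.573 pc; d₂ = 1/p₂ = 1/0.01074″ = 93.11 pc.
M₁ = m₁ − 5 log₁₀ d₁ + 5 = 11.13 − 5.8177 + 5 = 10.3123.
M₂ = 7.74 − 9.8450 + 5 = 2.8950.
L₁/L₂ = 10^(0.4(M₂ − M₁)) = 10^(0.4 × (-7.4173)) = 10^(-2.96692) = 0.0010791.

L₁/L₂ = 0.001079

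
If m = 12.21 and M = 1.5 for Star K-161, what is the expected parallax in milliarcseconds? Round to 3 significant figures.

m − M = 12.21 − 1.5 = 10.71.
d = 10^((m−M)/5 + 1) = 10^3.142 = 1386.8 pc.
p = 1/d = 1/1386.8 = 0.00072108 arcsec = 0.72108 mas.

0.721 mas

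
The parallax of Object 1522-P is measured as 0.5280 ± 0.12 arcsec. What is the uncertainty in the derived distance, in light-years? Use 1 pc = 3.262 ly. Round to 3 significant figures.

1.40 ly

d = 1/p, so σ_d = σ_p / p².
σ_d = 0.120 / (0.5280)² = 0.120 / 0.27878 = 0.43045 pc = 0.43045 × 3.262 ly = 1.4041 ly.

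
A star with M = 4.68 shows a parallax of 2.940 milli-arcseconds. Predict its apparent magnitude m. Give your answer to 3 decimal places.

d = 1/p = 1/0.002940″ = 340.14 pc.
m − M = 5 log₁₀ d − 5 = 5 log₁₀(340.14) − 5 = 12.6583 − 5 = 7.6583.
m = M + (m − M) = 4.68 + 7.6583 = 12.338.

m = 12.338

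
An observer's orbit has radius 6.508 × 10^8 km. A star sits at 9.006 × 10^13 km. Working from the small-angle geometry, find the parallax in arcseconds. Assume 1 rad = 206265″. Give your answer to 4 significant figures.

1.491 arcsec

θ ≈ B/d = (6.508 × 10^8) / (9.006 × 10^13) = 7.2263 × 10^-6 rad.
In arcseconds: 7.2263 × 10^-6 × 206265 = 1.4905″.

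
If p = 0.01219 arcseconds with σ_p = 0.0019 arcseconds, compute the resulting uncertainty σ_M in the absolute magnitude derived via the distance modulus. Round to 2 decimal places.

M = m − 5 log₁₀ d + 5 = m + 5 log₁₀ p + 5, so ∂M/∂p = 5/(p ln 10).
σ_M = (5/ln 10) · (σ_p/p) = 2.1715 × 0.0019/0.01219 = 2.1715 × 0.15587 = 0.33847.

σ_M = 0.34 mag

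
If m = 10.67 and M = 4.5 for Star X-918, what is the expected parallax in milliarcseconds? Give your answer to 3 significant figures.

m − M = 10.67 − 4.5 = 6.17.
d = 10^((m−M)/5 + 1) = 10^2.234 = 171.4 pc.
p = 1/d = 1/171.4 = 0.0058343 arcsec = 5.8343 mas.

5.83 mas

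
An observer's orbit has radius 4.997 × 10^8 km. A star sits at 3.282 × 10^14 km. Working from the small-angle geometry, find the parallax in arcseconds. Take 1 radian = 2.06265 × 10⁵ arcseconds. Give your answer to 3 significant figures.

0.314 arcsec

θ ≈ B/d = (4.997 × 10^8) / (3.282 × 10^14) = 1.5225 × 10^-6 rad.
In arcseconds: 1.5225 × 10^-6 × 206265 = 0.31404″.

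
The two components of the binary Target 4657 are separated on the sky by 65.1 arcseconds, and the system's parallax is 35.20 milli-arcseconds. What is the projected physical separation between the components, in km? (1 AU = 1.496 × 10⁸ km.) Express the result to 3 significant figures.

d = 1/p = 1/0.03520″ = 28.409 pc.
At distance d (pc), an angle of θ arcsec spans θ·d AU: s = 65.1 × 28.409 = 1849.4 AU.
= 1849.4 × 1.496 × 10⁸ km = 2.7667 × 10^11 km.

2.77 × 10^11 km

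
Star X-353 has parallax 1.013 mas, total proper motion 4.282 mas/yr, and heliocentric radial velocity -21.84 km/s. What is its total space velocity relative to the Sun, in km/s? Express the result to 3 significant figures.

d = 1/p = 1/0.001013″ = 987.17 pc.
μ = 4.282 mas/yr = 0.004282 ″/yr.
v_t = 4.740 μ d = 4.740 × 0.004282 × 987.17 = 20.036 km/s.
v = √(v_r² + v_t²) = √((-21.84)² + 20.036²) = √878.427 = 29.638 km/s.

29.6 km/s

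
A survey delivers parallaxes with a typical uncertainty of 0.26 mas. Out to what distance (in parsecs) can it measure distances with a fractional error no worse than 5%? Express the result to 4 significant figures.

192.3 pc

σ_d/d = σ_p/p, so the condition is σ_p/p ≤ 0.05, i.e. p ≥ σ_p/0.05.
p_min = 0.26/0.05 = 5.2 mas = 0.0052 arcsec.
d_max = 1/p_min = 1/0.0052 = 192.31 pc.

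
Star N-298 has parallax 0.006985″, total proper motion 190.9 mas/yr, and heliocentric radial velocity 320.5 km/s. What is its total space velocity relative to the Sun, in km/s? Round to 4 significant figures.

345.7 km/s

d = 1/p = 1/0.006985″ = 143.16 pc.
μ = 190.9 mas/yr = 0.1909 ″/yr.
v_t = 4.740 μ d = 4.740 × 0.1909 × 143.16 = 129.54 km/s.
v = √(v_r² + v_t²) = √(320.5² + 129.54²) = √119501 = 345.69 km/s.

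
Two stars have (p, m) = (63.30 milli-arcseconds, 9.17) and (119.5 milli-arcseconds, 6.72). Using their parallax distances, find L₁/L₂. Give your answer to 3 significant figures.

d₁ = 1/p₁ = 1/0.06330″ = 15.798 pc; d₂ = 1/p₂ = 1/0.1195″ = 8.3682 pc.
M₁ = m₁ − 5 log₁₀ d₁ + 5 = 9.17 − 5.9930 + 5 = 8.1770.
M₂ = 6.72 − 4.6132 + 5 = 7.1068.
L₁/L₂ = 10^(0.4(M₂ − M₁)) = 10^(0.4 × (-1.0702)) = 10^(-0.42808) = 0.37318.

L₁/L₂ = 0.373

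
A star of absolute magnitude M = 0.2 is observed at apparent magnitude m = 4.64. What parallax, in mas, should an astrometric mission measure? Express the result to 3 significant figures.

12.9 mas

m − M = 4.64 − 0.2 = 4.44.
d = 10^((m−M)/5 + 1) = 10^1.888 = 77.268 pc.
p = 1/d = 1/77.268 = 0.012942 arcsec = 12.942 mas.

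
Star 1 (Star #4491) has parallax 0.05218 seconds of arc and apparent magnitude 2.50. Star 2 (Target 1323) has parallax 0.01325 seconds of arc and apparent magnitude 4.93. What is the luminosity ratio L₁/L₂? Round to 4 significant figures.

L₁/L₂ = 0.6045

d₁ = 1/p₁ = 1/0.05218″ = 19.164 pc; d₂ = 1/p₂ = 1/0.01325″ = 75.472 pc.
M₁ = m₁ − 5 log₁₀ d₁ + 5 = 2.50 − 6.4124 + 5 = 1.0876.
M₂ = 4.93 − 9.3889 + 5 = 0.5411.
L₁/L₂ = 10^(0.4(M₂ − M₁)) = 10^(0.4 × (-0.5465)) = 10^(-0.21860) = 0.60451.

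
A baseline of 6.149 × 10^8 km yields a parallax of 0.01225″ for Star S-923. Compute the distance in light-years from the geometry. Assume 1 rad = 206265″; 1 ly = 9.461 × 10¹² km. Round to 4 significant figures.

1094 ly

θ = 0.01225″ = 0.01225/206265 = 5.9390 × 10^-8 rad.
d = B/θ = (6.149 × 10^8) / (5.9390 × 10^-8) = 1.0354 × 10^16 km = (1.0354 × 10^16) / (9.461 × 10^12) ly = 1094.4 ly.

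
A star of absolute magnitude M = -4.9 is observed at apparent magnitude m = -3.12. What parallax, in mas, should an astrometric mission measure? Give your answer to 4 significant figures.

44.06 mas

m − M = -3.12 − (-4.9) = 1.78.
d = 10^((m−M)/5 + 1) = 10^1.356 = 22.699 pc.
p = 1/d = 1/22.699 = 0.044055 arcsec = 44.055 mas.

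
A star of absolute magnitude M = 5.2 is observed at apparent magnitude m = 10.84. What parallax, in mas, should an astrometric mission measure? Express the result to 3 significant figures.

7.45 mas

m − M = 10.84 − 5.2 = 5.64.
d = 10^((m−M)/5 + 1) = 10^2.128 = 134.28 pc.
p = 1/d = 1/134.28 = 0.0074471 arcsec = 7.4471 mas.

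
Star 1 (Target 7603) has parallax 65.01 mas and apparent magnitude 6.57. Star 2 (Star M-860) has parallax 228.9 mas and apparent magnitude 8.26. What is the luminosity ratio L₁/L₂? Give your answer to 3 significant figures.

L₁/L₂ = 58.8

d₁ = 1/p₁ = 1/0.06501″ = 15.382 pc; d₂ = 1/p₂ = 1/0.2289″ = 4.3687 pc.
M₁ = m₁ − 5 log₁₀ d₁ + 5 = 6.57 − 5.9351 + 5 = 5.6349.
M₂ = 8.26 − 3.2018 + 5 = 10.0582.
L₁/L₂ = 10^(0.4(M₂ − M₁)) = 10^(0.4 × 4.4233) = 10^1.76932 = 58.792.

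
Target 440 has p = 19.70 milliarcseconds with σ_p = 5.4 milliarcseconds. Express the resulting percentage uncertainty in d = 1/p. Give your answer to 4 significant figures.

27.41%

For d = 1/p, |σ_d/d| = |σ_p/p|.
σ_p/p = 5.4 / 19.70 = 0.27411 = 27.411%.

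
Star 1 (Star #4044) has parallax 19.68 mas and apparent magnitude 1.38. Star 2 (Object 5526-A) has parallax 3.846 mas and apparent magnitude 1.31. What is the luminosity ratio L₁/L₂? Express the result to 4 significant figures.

d₁ = 1/p₁ = 1/0.01968″ = 50.813 pc; d₂ = 1/p₂ = 1/0.003846″ = 260.01 pc.
M₁ = m₁ − 5 log₁₀ d₁ + 5 = 1.38 − 8.5299 + 5 = -2.1499.
M₂ = 1.31 − 12.0750 + 5 = -5.7650.
L₁/L₂ = 10^(0.4(M₂ − M₁)) = 10^(0.4 × (-3.6151)) = 10^(-1.44604) = 0.035806.

L₁/L₂ = 0.03581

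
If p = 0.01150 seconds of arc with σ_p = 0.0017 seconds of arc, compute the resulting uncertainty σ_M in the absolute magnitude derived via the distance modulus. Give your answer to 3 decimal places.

M = m − 5 log₁₀ d + 5 = m + 5 log₁₀ p + 5, so ∂M/∂p = 5/(p ln 10).
σ_M = (5/ln 10) · (σ_p/p) = 2.1715 × 0.0017/0.01150 = 2.1715 × 0.14783 = 0.32101.

σ_M = 0.321 mag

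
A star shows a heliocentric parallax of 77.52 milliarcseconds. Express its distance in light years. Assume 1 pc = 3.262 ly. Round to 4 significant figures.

42.08 light years

p = 77.52 milliarcseconds = 0.07752 arcsec.
d = 1/p = 1/0.07752 = 12.9 pc.
In light-years: 12.9 × 3.262 = 42.08 ly.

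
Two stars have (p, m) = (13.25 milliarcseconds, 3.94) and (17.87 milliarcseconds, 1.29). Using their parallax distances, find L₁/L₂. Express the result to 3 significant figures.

L₁/L₂ = 0.158

d₁ = 1/p₁ = 1/0.01325″ = 75.472 pc; d₂ = 1/p₂ = 1/0.01787″ = 55.96 pc.
M₁ = m₁ − 5 log₁₀ d₁ + 5 = 3.94 − 9.3889 + 5 = -0.4489.
M₂ = 1.29 − 8.7394 + 5 = -2.4494.
L₁/L₂ = 10^(0.4(M₂ − M₁)) = 10^(0.4 × (-2.0005)) = 10^(-0.80020) = 0.15842.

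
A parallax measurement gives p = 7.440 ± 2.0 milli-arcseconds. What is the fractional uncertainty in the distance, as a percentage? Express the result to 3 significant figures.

For d = 1/p, |σ_d/d| = |σ_p/p|.
σ_p/p = 2.0 / 7.440 = 0.26882 = 26.882%.

26.9%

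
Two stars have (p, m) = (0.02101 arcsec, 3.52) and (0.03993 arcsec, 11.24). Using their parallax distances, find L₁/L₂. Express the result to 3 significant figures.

d₁ = 1/p₁ = 1/0.02101″ = 47.596 pc; d₂ = 1/p₂ = 1/0.03993″ = 25.044 pc.
M₁ = m₁ − 5 log₁₀ d₁ + 5 = 3.52 − 8.3879 + 5 = 0.1321.
M₂ = 11.24 − 6.9935 + 5 = 9.2465.
L₁/L₂ = 10^(0.4(M₂ − M₁)) = 10^(0.4 × 9.1144) = 10^3.64576 = 4423.4.

L₁/L₂ = 4420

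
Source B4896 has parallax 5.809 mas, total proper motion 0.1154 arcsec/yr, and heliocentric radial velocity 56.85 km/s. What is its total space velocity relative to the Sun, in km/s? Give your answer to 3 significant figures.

110 km/s

d = 1/p = 1/0.005809″ = 172.15 pc.
v_t = 4.740 μ d = 4.740 × 0.1154 × 172.15 = 94.165 km/s.
v = √(v_r² + v_t²) = √(56.85² + 94.165²) = √12099 = 110 km/s.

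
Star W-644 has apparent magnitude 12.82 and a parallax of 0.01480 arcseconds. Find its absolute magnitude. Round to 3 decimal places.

d = 1/p = 1/0.01480″ = 67.568 pc.
m − M = 5 log₁₀(67.568) − 5 = 9.1487 − 5 = 4.1487.
M = m − (m − M) = 12.82 − 4.1487 = 8.671.

M = 8.671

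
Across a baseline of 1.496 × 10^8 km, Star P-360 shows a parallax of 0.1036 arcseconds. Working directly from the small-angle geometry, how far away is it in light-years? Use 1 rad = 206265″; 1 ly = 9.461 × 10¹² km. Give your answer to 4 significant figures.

31.48 ly

θ = 0.1036″ = 0.1036/206265 = 5.0227 × 10^-7 rad.
d = B/θ = (1.496 × 10^8) / (5.0227 × 10^-7) = 2.9785 × 10^14 km = (2.9785 × 10^14) / (9.461 × 10^12) ly = 31.482 ly.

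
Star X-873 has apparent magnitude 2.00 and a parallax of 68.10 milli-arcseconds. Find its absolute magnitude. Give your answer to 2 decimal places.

M = 1.17

d = 1/p = 1/0.06810″ = 14.684 pc.
m − M = 5 log₁₀(14.684) − 5 = 5.8342 − 5 = 0.8342.
M = m − (m − M) = 2.00 − 0.8342 = 1.17.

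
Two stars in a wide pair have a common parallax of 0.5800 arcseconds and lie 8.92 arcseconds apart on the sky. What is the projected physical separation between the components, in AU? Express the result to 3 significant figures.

15.4 AU

d = 1/p = 1/0.5800″ = 1.7241 pc.
At distance d (pc), an angle of θ arcsec spans θ·d AU: s = 8.92 × 1.7241 = 15.379 AU.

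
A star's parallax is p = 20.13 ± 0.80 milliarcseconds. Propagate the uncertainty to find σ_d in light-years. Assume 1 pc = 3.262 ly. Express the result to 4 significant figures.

6.440 ly

d = 1/p, so σ_d = σ_p / p².
σ_d = 0.000800 / (0.02013)² = 0.000800 / 0.00040522 = 1.9742 pc = 1.9742 × 3.262 ly = 6.4398 ly.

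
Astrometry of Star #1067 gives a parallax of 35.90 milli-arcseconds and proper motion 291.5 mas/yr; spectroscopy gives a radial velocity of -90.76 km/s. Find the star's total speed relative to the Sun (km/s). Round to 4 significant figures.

98.58 km/s

d = 1/p = 1/0.03590″ = 27.855 pc.
μ = 291.5 mas/yr = 0.2915 ″/yr.
v_t = 4.740 μ d = 4.740 × 0.2915 × 27.855 = 38.488 km/s.
v = √(v_r² + v_t²) = √((-90.76)² + 38.488²) = √9718.7 = 98.583 km/s.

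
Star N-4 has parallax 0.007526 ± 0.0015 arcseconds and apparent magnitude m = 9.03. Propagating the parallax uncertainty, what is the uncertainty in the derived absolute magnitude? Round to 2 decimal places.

M = m − 5 log₁₀ d + 5 = m + 5 log₁₀ p + 5, so ∂M/∂p = 5/(p ln 10).
σ_M = (5/ln 10) · (σ_p/p) = 2.1715 × 0.0015/0.007526 = 2.1715 × 0.19931 = 0.4328.

σ_M = 0.43 mag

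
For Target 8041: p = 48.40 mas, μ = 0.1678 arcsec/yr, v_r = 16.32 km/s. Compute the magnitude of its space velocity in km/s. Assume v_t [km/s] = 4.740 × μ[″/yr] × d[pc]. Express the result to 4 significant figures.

d = 1/p = 1/0.04840″ = 20.661 pc.
v_t = 4.740 μ d = 4.740 × 0.1678 × 20.661 = 16.433 km/s.
v = √(v_r² + v_t²) = √(16.32² + 16.433²) = √536.386 = 23.16 km/s.

23.16 km/s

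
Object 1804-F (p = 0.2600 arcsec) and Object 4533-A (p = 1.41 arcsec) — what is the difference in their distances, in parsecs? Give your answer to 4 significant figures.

3.137 pc

d_A = 1/0.2600″ = 3.8462 pc; d_B = 1/1.410″ = 0.70922 pc.
|d_B − d_A| = |0.70922 − 3.8462| = 3.137 pc.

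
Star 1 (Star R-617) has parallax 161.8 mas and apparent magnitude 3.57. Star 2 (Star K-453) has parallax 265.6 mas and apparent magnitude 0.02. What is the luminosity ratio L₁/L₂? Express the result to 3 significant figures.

d₁ = 1/p₁ = 1/0.1618″ = 6.1805 pc; d₂ = 1/p₂ = 1/0.2656″ = 3.7651 pc.
M₁ = m₁ − 5 log₁₀ d₁ + 5 = 3.57 − 3.9551 + 5 = 4.6149.
M₂ = 0.02 − 2.8789 + 5 = 2.1411.
L₁/L₂ = 10^(0.4(M₂ − M₁)) = 10^(0.4 × (-2.4738)) = 10^(-0.98952) = 0.10244.

L₁/L₂ = 0.102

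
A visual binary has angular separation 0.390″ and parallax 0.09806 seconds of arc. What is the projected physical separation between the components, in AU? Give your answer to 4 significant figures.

3.977 AU

d = 1/p = 1/0.09806″ = 10.198 pc.
At distance d (pc), an angle of θ arcsec spans θ·d AU: s = 0.390 × 10.198 = 3.9772 AU.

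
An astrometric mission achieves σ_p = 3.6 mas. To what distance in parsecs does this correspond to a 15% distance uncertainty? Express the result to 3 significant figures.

σ_d/d = σ_p/p, so the condition is σ_p/p ≤ 0.15, i.e. p ≥ σ_p/0.15.
p_min = 3.6/0.15 = 24 mas = 0.024 arcsec.
d_max = 1/p_min = 1/0.024 = 41.667 pc.

41.7 pc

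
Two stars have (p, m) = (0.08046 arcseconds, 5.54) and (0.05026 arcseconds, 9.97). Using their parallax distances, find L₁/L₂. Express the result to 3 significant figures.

d₁ = 1/p₁ = 1/0.08046″ = 12.429 pc; d₂ = 1/p₂ = 1/0.05026″ = 19.897 pc.
M₁ = m₁ − 5 log₁₀ d₁ + 5 = 5.54 − 5.4722 + 5 = 5.0678.
M₂ = 9.97 − 6.4939 + 5 = 8.4761.
L₁/L₂ = 10^(0.4(M₂ − M₁)) = 10^(0.4 × 3.4083) = 10^1.36332 = 23.084.

L₁/L₂ = 23.1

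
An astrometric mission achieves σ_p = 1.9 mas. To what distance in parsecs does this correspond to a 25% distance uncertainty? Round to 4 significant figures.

131.6 pc

σ_d/d = σ_p/p, so the condition is σ_p/p ≤ 0.25, i.e. p ≥ σ_p/0.25.
p_min = 1.9/0.25 = 7.6 mas = 0.0076 arcsec.
d_max = 1/p_min = 1/0.0076 = 131.58 pc.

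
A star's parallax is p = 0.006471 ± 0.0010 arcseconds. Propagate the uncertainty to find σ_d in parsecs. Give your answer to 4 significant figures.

d = 1/p, so σ_d = σ_p / p².
σ_d = 0.00100 / (0.006471)² = 0.00100 / 0.000041874 = 23.881 pc.

23.88 pc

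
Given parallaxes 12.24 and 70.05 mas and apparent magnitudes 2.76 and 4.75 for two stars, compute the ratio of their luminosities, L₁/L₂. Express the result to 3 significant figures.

L₁/L₂ = 205

d₁ = 1/p₁ = 1/0.01224″ = 81.699 pc; d₂ = 1/p₂ = 1/0.07005″ = 14.276 pc.
M₁ = m₁ − 5 log₁₀ d₁ + 5 = 2.76 − 9.5611 + 5 = -1.8011.
M₂ = 4.75 − 5.7730 + 5 = 3.9770.
L₁/L₂ = 10^(0.4(M₂ − M₁)) = 10^(0.4 × 5.7781) = 10^2.31124 = 204.76.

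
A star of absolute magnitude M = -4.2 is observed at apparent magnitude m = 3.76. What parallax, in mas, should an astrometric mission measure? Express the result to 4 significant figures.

2.559 mas

m − M = 3.76 − (-4.2) = 7.96.
d = 10^((m−M)/5 + 1) = 10^2.592 = 390.84 pc.
p = 1/d = 1/390.84 = 0.0025586 arcsec = 2.5586 mas.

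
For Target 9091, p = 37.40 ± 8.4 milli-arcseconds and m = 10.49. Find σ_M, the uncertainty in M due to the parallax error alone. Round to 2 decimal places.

M = m − 5 log₁₀ d + 5 = m + 5 log₁₀ p + 5, so ∂M/∂p = 5/(p ln 10).
σ_M = (5/ln 10) · (σ_p/p) = 2.1715 × 8.4/37.40 = 2.1715 × 0.2246 = 0.48772.

σ_M = 0.49 mag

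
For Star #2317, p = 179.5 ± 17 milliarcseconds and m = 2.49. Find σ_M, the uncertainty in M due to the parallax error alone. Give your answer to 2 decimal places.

σ_M = 0.21 mag

M = m − 5 log₁₀ d + 5 = m + 5 log₁₀ p + 5, so ∂M/∂p = 5/(p ln 10).
σ_M = (5/ln 10) · (σ_p/p) = 2.1715 × 17/179.5 = 2.1715 × 0.094708 = 0.20566.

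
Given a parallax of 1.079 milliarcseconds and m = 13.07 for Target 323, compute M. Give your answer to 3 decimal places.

M = 3.235

d = 1/p = 1/0.001079″ = 926.78 pc.
m − M = 5 log₁₀(926.78) − 5 = 14.8349 − 5 = 9.8349.
M = m − (m − M) = 13.07 − 9.8349 = 3.235.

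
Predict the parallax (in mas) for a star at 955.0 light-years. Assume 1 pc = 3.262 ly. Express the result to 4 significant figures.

d = 955.0 ly ÷ 3.262 = 292.77 pc.
p = 1/d = 1/292.77 = 0.0034157 arcsec.
= 0.0034157 × 1000 = 3.4157 mas.

3.416 mas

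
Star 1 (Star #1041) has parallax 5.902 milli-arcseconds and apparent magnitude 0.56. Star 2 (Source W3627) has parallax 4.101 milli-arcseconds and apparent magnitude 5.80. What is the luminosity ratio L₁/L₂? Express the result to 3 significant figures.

L₁/L₂ = 60.2

d₁ = 1/p₁ = 1/0.005902″ = 169.43 pc; d₂ = 1/p₂ = 1/0.004101″ = 243.84 pc.
M₁ = m₁ − 5 log₁₀ d₁ + 5 = 0.56 − 11.1450 + 5 = -5.5850.
M₂ = 5.80 − 11.9355 + 5 = -1.1355.
L₁/L₂ = 10^(0.4(M₂ − M₁)) = 10^(0.4 × 4.4495) = 10^1.77980 = 60.228.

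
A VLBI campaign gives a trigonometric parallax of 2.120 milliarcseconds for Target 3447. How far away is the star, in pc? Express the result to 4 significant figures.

p = 2.120 milliarcseconds = 0.002120 arcsec.
d = 1/p = 1/0.002120 = 471.7 pc.

471.7 pc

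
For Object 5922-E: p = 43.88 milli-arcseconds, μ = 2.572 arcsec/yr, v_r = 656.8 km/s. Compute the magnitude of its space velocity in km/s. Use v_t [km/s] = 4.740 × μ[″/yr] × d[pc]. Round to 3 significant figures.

d = 1/p = 1/0.04388″ = 22.789 pc.
v_t = 4.740 μ d = 4.740 × 2.572 × 22.789 = 277.83 km/s.
v = √(v_r² + v_t²) = √(656.8² + 277.83²) = √508576 = 713.15 km/s.

713 km/s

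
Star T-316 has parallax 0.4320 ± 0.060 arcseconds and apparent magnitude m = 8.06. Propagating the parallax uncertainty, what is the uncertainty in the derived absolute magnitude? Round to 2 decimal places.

M = m − 5 log₁₀ d + 5 = m + 5 log₁₀ p + 5, so ∂M/∂p = 5/(p ln 10).
σ_M = (5/ln 10) · (σ_p/p) = 2.1715 × 0.060/0.4320 = 2.1715 × 0.13889 = 0.3016.

σ_M = 0.30 mag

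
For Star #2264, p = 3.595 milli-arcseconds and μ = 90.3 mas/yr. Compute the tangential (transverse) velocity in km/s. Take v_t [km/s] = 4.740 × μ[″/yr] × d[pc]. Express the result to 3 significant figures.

119 km/s

d = 1/p = 1/0.003595″ = 278.16 pc.
μ = 90.3 mas/yr = 0.0903 ″/yr.
v_t = 4.74 × μ × d = 4.74 × 0.0903 × 278.16 = 119.06 km/s.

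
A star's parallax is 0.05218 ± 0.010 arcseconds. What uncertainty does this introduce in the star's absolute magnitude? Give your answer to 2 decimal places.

σ_M = 0.42 mag

M = m − 5 log₁₀ d + 5 = m + 5 log₁₀ p + 5, so ∂M/∂p = 5/(p ln 10).
σ_M = (5/ln 10) · (σ_p/p) = 2.1715 × 0.010/0.05218 = 2.1715 × 0.19164 = 0.41615.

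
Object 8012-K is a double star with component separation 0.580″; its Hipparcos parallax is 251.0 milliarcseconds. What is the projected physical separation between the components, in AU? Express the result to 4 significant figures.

2.311 AU

d = 1/p = 1/0.2510″ = 3.9841 pc.
At distance d (pc), an angle of θ arcsec spans θ·d AU: s = 0.580 × 3.9841 = 2.3108 AU.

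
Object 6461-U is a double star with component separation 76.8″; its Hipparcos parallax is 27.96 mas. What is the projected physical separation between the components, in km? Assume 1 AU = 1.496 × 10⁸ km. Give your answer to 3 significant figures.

4.11 × 10^11 km

d = 1/p = 1/0.02796″ = 35.765 pc.
At distance d (pc), an angle of θ arcsec spans θ·d AU: s = 76.8 × 35.765 = 2746.8 AU.
= 2746.8 × 1.496 × 10⁸ km = 4.1092 × 10^11 km.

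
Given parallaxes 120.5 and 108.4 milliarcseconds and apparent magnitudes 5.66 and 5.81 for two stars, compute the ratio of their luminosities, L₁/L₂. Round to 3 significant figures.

L₁/L₂ = 0.929

d₁ = 1/p₁ = 1/0.1205″ = 8.2988 pc; d₂ = 1/p₂ = 1/0.1084″ = 9.2251 pc.
M₁ = m₁ − 5 log₁₀ d₁ + 5 = 5.66 − 4.5951 + 5 = 6.0649.
M₂ = 5.81 − 4.8249 + 5 = 5.9851.
L₁/L₂ = 10^(0.4(M₂ − M₁)) = 10^(0.4 × (-0.0798)) = 10^(-0.03192) = 0.92914.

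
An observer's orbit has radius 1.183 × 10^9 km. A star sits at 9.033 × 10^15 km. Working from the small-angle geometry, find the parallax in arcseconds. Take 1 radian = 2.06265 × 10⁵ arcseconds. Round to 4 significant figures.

0.02701 arcsec

θ ≈ B/d = (1.183 × 10^9) / (9.033 × 10^15) = 1.3096 × 10^-7 rad.
In arcseconds: 1.3096 × 10^-7 × 206265 = 0.027012″.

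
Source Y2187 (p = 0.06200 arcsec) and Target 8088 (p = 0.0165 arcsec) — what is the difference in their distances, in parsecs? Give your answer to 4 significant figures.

d_A = 1/0.06200″ = 16.129 pc; d_B = 1/0.01650″ = 60.606 pc.
|d_B − d_A| = |60.606 − 16.129| = 44.477 pc.

44.48 pc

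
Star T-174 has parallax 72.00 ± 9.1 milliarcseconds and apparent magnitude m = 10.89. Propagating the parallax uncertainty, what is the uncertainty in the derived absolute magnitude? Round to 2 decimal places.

σ_M = 0.27 mag

M = m − 5 log₁₀ d + 5 = m + 5 log₁₀ p + 5, so ∂M/∂p = 5/(p ln 10).
σ_M = (5/ln 10) · (σ_p/p) = 2.1715 × 9.1/72.00 = 2.1715 × 0.12639 = 0.27446.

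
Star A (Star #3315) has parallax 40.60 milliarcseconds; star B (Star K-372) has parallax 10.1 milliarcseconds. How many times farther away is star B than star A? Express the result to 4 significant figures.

Since d = 1/p, d_B/d_A = p_A/p_B.
= 40.60 / 10.1 = 4.0198.

4.020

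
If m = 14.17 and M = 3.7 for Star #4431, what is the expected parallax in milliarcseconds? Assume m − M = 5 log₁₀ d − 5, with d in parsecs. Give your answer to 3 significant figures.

0.805 mas

m − M = 14.17 − 3.7 = 10.47.
d = 10^((m−M)/5 + 1) = 10^3.094 = 1241.7 pc.
p = 1/d = 1/1241.7 = 0.00080535 arcsec = 0.80535 mas.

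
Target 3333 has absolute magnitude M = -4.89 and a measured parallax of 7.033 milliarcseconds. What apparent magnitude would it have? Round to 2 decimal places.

d = 1/p = 1/0.007033″ = 142.19 pc.
m − M = 5 log₁₀ d − 5 = 5 log₁₀(142.19) − 5 = 10.7643 − 5 = 5.7643.
m = M + (m − M) = -4.89 + 5.7643 = 0.87.

m = 0.87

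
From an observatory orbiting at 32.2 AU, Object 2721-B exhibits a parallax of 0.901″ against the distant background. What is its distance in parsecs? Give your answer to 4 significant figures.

35.74 pc

With baseline B (in AU) and parallax p (in arcsec), d = B/p parsecs.
d = 32.2 / 0.901 = 35.738 pc.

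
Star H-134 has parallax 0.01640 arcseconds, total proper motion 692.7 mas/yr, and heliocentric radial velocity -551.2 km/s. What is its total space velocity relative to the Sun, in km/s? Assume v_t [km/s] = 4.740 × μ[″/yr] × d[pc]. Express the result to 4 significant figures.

d = 1/p = 1/0.01640″ = 60.976 pc.
μ = 692.7 mas/yr = 0.6927 ″/yr.
v_t = 4.740 μ d = 4.740 × 0.6927 × 60.976 = 200.21 km/s.
v = √(v_r² + v_t²) = √((-551.2)² + 200.21²) = √343905 = 586.43 km/s.

586.4 km/s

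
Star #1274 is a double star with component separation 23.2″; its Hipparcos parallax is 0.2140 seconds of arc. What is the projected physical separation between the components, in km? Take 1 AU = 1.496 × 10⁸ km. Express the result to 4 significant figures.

1.622 × 10^10 km

d = 1/p = 1/0.2140″ = 4.6729 pc.
At distance d (pc), an angle of θ arcsec spans θ·d AU: s = 23.2 × 4.6729 = 108.41 AU.
= 108.41 × 1.496 × 10⁸ km = 1.6218 × 10^10 km.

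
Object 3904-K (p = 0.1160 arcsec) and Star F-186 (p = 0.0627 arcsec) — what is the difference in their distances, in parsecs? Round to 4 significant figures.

7.328 pc

d_A = 1/0.1160″ = 8.6207 pc; d_B = 1/0.06270″ = 15.949 pc.
|d_B − d_A| = |15.949 − 8.6207| = 7.3283 pc.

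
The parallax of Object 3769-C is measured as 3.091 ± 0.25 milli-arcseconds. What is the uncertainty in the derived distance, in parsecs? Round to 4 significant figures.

d = 1/p, so σ_d = σ_p / p².
σ_d = 0.000250 / (0.003091)² = 0.000250 / 0.0000095543 = 26.166 pc.

26.17 pc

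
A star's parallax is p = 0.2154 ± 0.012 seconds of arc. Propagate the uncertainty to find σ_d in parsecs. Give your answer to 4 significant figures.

d = 1/p, so σ_d = σ_p / p².
σ_d = 0.0120 / (0.2154)² = 0.0120 / 0.046397 = 0.25864 pc.

0.2586 pc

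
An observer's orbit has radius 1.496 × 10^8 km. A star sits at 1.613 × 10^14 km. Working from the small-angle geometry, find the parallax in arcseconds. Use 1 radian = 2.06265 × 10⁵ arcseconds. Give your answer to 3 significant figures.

θ ≈ B/d = (1.496 × 10^8) / (1.613 × 10^14) = 9.2746 × 10^-7 rad.
In arcseconds: 9.2746 × 10^-7 × 206265 = 0.1913″.

0.191 arcsec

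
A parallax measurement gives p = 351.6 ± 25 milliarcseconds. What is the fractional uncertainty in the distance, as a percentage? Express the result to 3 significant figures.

For d = 1/p, |σ_d/d| = |σ_p/p|.
σ_p/p = 25 / 351.6 = 0.071104 = 7.1104%.

7.11%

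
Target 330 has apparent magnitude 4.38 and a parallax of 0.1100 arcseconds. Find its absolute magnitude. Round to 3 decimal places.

M = 4.587

d = 1/p = 1/0.1100″ = 9.0909 pc.
m − M = 5 log₁₀(9.0909) − 5 = 4.7930 − 5 = -0.2070.
M = m − (m − M) = 4.38 − (-0.2070) = 4.587.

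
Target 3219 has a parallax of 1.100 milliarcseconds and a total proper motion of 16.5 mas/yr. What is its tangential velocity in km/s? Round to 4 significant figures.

71.10 km/s

d = 1/p = 1/0.001100″ = 909.09 pc.
μ = 16.5 mas/yr = 0.0165 ″/yr.
v_t = 4.74 × μ × d = 4.74 × 0.0165 × 909.09 = 71.1 km/s.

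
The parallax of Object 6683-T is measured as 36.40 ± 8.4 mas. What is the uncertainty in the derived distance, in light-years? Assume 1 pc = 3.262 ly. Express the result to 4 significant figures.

20.68 ly

d = 1/p, so σ_d = σ_p / p².
σ_d = 0.00840 / (0.03640)² = 0.00840 / 0.001325 = 6.3396 pc = 6.3396 × 3.262 ly = 20.68 ly.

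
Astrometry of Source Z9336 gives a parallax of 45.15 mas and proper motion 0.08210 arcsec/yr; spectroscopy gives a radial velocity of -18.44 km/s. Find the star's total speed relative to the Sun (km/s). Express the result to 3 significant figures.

20.4 km/s

d = 1/p = 1/0.04515″ = 22.148 pc.
v_t = 4.740 μ d = 4.740 × 0.08210 × 22.148 = 8.619 km/s.
v = √(v_r² + v_t²) = √((-18.44)² + 8.619²) = √414.321 = 20.355 km/s.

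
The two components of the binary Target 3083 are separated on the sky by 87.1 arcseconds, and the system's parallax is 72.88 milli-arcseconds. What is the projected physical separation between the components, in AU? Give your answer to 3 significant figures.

d = 1/p = 1/0.07288″ = 13.721 pc.
At distance d (pc), an angle of θ arcsec spans θ·d AU: s = 87.1 × 13.721 = 1195.1 AU.

1200 AU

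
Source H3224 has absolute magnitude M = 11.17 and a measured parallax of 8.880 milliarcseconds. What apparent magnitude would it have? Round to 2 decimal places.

d = 1/p = 1/0.008880″ = 112.61 pc.
m − M = 5 log₁₀ d − 5 = 5 log₁₀(112.61) − 5 = 10.2579 − 5 = 5.2579.
m = M + (m − M) = 11.17 + 5.2579 = 16.43.

m = 16.43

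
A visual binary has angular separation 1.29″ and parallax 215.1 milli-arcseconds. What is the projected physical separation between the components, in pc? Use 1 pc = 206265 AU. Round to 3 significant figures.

d = 1/p = 1/0.2151″ = 4.649 pc.
At distance d (pc), an angle of θ arcsec spans θ·d AU: s = 1.29 × 4.649 = 5.9972 AU.
= 5.9972 / 206265 = 2.9075 × 10^-5 pc.

2.91 × 10^-5 pc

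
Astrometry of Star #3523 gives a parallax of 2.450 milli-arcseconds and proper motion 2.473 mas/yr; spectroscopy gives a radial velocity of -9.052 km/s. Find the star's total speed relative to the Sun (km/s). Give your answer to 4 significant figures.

d = 1/p = 1/0.002450″ = 408.16 pc.
μ = 2.473 mas/yr = 0.002473 ″/yr.
v_t = 4.740 μ d = 4.740 × 0.002473 × 408.16 = 4.7845 km/s.
v = √(v_r² + v_t²) = √((-9.052)² + 4.7845²) = √104.83 = 10.239 km/s.

10.24 km/s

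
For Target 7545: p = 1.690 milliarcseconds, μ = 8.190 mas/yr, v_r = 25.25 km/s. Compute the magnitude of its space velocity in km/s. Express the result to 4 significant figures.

34.14 km/s

d = 1/p = 1/0.001690″ = 591.72 pc.
μ = 8.190 mas/yr = 0.008190 ″/yr.
v_t = 4.740 μ d = 4.740 × 0.008190 × 591.72 = 22.971 km/s.
v = √(v_r² + v_t²) = √(25.25² + 22.971²) = √1165.23 = 34.135 km/s.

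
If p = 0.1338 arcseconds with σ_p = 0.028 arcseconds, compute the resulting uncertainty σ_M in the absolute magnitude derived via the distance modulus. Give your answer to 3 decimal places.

M = m − 5 log₁₀ d + 5 = m + 5 log₁₀ p + 5, so ∂M/∂p = 5/(p ln 10).
σ_M = (5/ln 10) · (σ_p/p) = 2.1715 × 0.028/0.1338 = 2.1715 × 0.20927 = 0.45443.

σ_M = 0.454 mag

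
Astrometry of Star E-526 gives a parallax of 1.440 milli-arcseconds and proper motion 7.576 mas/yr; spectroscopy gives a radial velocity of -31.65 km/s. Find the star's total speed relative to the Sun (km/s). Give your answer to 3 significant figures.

d = 1/p = 1/0.001440″ = 694.44 pc.
μ = 7.576 mas/yr = 0.007576 ″/yr.
v_t = 4.740 μ d = 4.740 × 0.007576 × 694.44 = 24.938 km/s.
v = √(v_r² + v_t²) = √((-31.65)² + 24.938²) = √1623.63 = 40.294 km/s.

40.3 km/s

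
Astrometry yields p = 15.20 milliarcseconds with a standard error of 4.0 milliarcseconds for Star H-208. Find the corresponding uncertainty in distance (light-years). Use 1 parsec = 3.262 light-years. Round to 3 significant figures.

56.5 ly

d = 1/p, so σ_d = σ_p / p².
σ_d = 0.00400 / (0.01520)² = 0.00400 / 0.00023104 = 17.313 pc = 17.313 × 3.262 ly = 56.475 ly.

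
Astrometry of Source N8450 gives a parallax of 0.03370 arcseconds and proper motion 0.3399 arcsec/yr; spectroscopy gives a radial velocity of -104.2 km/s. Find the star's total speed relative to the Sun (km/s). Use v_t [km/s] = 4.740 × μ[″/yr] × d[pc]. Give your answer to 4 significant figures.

114.6 km/s

d = 1/p = 1/0.03370″ = 29.674 pc.
v_t = 4.740 μ d = 4.740 × 0.3399 × 29.674 = 47.809 km/s.
v = √(v_r² + v_t²) = √((-104.2)² + 47.809²) = √13143.3 = 114.64 km/s.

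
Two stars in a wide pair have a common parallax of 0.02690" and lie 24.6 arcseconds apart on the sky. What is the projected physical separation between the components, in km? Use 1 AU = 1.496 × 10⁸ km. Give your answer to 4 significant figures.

d = 1/p = 1/0.02690″ = 37.175 pc.
At distance d (pc), an angle of θ arcsec spans θ·d AU: s = 24.6 × 37.175 = 914.51 AU.
= 914.51 × 1.496 × 10⁸ km = 1.3681 × 10^11 km.

1.368 × 10^11 km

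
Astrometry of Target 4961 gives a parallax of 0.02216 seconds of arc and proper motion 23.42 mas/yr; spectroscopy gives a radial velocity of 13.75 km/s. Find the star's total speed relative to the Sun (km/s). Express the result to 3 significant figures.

14.6 km/s

d = 1/p = 1/0.02216″ = 45.126 pc.
μ = 23.42 mas/yr = 0.02342 ″/yr.
v_t = 4.740 μ d = 4.740 × 0.02342 × 45.126 = 5.0095 km/s.
v = √(v_r² + v_t²) = √(13.75² + 5.0095²) = √214.158 = 14.634 km/s.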